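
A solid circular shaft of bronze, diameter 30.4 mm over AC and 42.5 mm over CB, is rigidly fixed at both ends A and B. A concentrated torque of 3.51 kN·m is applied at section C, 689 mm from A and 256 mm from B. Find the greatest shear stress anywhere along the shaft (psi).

Compatibility: T_A·a/J_AC = T_B·b/J_CB with T_A + T_B = T₀.
J_AC = 8.38×10^-8 m⁴, J_CB = 3.20×10^-7 m⁴, so T_A = T₀·(J_AC/a)/((J_AC/a)+(J_CB/b)) = 311.1 N·m, T_B = 3199 N·m.
τ in each portion: τ_AC = 5.64×10^7 Pa, τ_CB = 2.12×10^8 Pa; maximum is in CB.
τ_max = T_CB·r/J = 3199·0.0213/3.20×10^-7 = 2.122×10^8 Pa.

30800 psi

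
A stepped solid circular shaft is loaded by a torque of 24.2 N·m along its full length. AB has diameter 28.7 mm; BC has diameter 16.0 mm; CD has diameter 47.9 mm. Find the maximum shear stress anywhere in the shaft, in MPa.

30.1 MPa

Under the same torque, τ_max = 16T/(πd³) is largest where d is smallest — segment BC (d = 16.0 mm).
τ_max = 16·24.20/(π·(0.0160)³) = 3.009×10^7 Pa.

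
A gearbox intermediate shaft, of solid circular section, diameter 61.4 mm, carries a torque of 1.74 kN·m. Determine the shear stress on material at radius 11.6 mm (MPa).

J = πd⁴/32 = π(0.0614)⁴/32 = 1.395×10^-6 m⁴.
Shear stress varies linearly with radius: τ = T·r/J = 1740 × 0.0116 / 1.395×10^-6 = 1.447×10^7 Pa.

14.5 MPa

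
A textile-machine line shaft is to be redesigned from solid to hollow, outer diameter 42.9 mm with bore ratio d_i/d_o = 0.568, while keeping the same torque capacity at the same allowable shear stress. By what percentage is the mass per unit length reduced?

27.1 %

Equal τ_max and T ⇒ the solid shaft needs d_s³ = d_o³(1−k⁴), so d_s = 42.9·(1−0.568⁴)^(1/3) = 41.36 mm.
Area ratio A_h/A_s = d_o²(1−k²)/d_s² = (1−k²)/(1−k⁴)^(2/3) = 0.7289.
Mass saving = 1 − 0.7289 = 27.1 %.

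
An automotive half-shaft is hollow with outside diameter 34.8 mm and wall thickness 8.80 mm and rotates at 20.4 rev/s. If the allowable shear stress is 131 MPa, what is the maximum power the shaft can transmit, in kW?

131 kW

J = π(d_o⁴ − d_i⁴)/32 = π(0.0348⁴ − 0.0172⁴)/32 = 1.354×10^-7 m⁴.
T_max = τ_allow·J/r = 1.31×10^8 × 1.354×10^-7 / 0.0174 = 1019 N·m.
ω = 2π·20.4 = 128.2 rad/s, so P_max = T_max·ω = 1.307×10^5 W.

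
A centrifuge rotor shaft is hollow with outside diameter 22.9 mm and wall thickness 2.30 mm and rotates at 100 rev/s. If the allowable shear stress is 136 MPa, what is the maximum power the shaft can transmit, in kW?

119 kW

J = π(d_o⁴ − d_i⁴)/32 = π(0.0229⁴ − 0.0183⁴)/32 = 1.599×10^-8 m⁴.
T_max = τ_allow·J/r = 1.36×10^8 × 1.599×10^-8 / 0.0115 = 189.9 N·m.
ω = 2π·100 = 628.3 rad/s, so P_max = T_max·ω = 1.193×10^5 W.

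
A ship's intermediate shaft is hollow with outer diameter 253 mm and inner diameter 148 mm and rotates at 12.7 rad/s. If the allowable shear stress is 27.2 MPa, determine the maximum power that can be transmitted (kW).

J = π(d_o⁴ − d_i⁴)/32 = π(0.253⁴ − 0.148⁴)/32 = 3.551×10^-4 m⁴.
T_max = τ_allow·J/r = 2.72×10^7 × 3.551×10^-4 / 0.127 = 76360 N·m.
ω = 12.7 rad/s, so P_max = T_max·ω = 9.698×10^5 W.

970 kW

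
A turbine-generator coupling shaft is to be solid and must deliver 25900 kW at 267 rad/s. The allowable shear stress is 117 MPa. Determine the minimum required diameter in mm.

ω = 267 rad/s, so T = P/ω = 25900×10³ / 267.0 = 97000 N·m.
For a solid shaft τ_max = 16T/(πd³), so d = (16T/(π τ_allow))^(1/3) = (16·97000/(π·1.17×10^8))^(1/3) = 0.1616 m.

162 mm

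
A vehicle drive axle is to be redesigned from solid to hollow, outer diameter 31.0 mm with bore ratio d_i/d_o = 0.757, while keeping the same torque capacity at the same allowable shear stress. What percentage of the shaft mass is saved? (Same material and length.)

Equal τ_max and T ⇒ the solid shaft needs d_s³ = d_o³(1−k⁴), so d_s = 31.0·(1−0.757⁴)^(1/3) = 27.15 mm.
Area ratio A_h/A_s = d_o²(1−k²)/d_s² = (1−k²)/(1−k⁴)^(2/3) = 0.5567.
Mass saving = 1 − 0.5567 = 44.3 %.

44.3 %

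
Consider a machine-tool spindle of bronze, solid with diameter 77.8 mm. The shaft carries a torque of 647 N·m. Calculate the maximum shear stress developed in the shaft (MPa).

7.00 MPa

J = πd⁴/32 = π(0.0778)⁴/32 = 3.597×10^-6 m⁴.
τ_max = T·r/J = 647.0 × 0.0389 / 3.597×10^-6 = 6.997×10^6 Pa.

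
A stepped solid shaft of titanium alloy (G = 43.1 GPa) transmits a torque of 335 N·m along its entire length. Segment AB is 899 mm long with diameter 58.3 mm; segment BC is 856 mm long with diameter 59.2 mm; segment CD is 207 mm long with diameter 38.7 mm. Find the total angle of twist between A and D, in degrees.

J_AB = π(0.0583)⁴/32 = 1.13×10^-6 m⁴; J_BC = π(0.0592)⁴/32 = 1.21×10^-6 m⁴; J_CD = π(0.0387)⁴/32 = 2.20×10^-7 m⁴.
θ = (T/G)·Σ L_i/J_i = (335.0/43.1×10⁹)·(0.899/1.13×10^-6 + 0.856/1.21×10^-6 + 0.207/2.20×10^-7) = 0.01898 rad.

1.09°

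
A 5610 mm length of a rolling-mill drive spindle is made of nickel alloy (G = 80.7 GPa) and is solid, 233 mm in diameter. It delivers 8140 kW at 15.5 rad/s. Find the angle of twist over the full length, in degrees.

7.23°

ω = 15.5 rad/s, so T = P/ω = 8140×10³ / 15.50 = 525200 N·m.
J = πd⁴/32 = π(0.233)⁴/32 = 2.894×10^-4 m⁴.
θ = T·L/(G·J) = 525200 × 5.61 / (80.7×10⁹ × 2.894×10^-4) = 0.1262 rad.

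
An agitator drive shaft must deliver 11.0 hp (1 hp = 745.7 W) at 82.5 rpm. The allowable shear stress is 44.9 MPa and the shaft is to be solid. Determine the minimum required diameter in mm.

47.6 mm

ω = 2π·82.5/60 = 8.639 rad/s, so T = P/ω = 11.0×745.7 / 8.639 = 949.5 N·m.
For a solid shaft τ_max = 16T/(πd³), so d = (16T/(π τ_allow))^(1/3) = (16·949.5/(π·4.49×10^7))^(1/3) = 0.04758 m.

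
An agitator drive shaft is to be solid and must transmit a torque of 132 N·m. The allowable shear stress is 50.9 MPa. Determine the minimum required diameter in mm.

23.6 mm

For a solid shaft τ_max = 16T/(πd³), so d = (16T/(π τ_allow))^(1/3) = (16·132.0/(π·5.09×10^7))^(1/3) = 0.02364 m.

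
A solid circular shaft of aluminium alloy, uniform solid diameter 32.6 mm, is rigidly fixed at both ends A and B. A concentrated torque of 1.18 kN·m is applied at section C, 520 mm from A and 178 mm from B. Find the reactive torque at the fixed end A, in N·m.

301 N·m

With uniform GJ and both ends fixed, compatibility θ_AC = θ_CB gives T_A·a = T_B·b, together with T_A + T_B = T₀.
T_A = T₀·b/(a+b) = 1180·178/698.0 = 300.9 N·m; T_B = 879.1 N·m.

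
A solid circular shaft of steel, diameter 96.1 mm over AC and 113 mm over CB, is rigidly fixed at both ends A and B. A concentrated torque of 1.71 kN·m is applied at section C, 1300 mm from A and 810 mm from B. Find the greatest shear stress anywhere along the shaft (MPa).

Compatibility: T_A·a/J_AC = T_B·b/J_CB with T_A + T_B = T₀.
J_AC = 8.37×10^-6 m⁴, J_CB = 1.60×10^-5 m⁴, so T_A = T₀·(J_AC/a)/((J_AC/a)+(J_CB/b)) = 420.3 N·m, T_B = 1290 N·m.
τ in each portion: τ_AC = 2.41×10^6 Pa, τ_CB = 4.55×10^6 Pa; maximum is in CB.
τ_max = T_CB·r/J = 1290·0.0565/1.60×10^-5 = 4.552×10^6 Pa.

4.55 MPa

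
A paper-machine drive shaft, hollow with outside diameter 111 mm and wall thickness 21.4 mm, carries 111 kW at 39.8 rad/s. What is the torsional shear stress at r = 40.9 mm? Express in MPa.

8.93 MPa

ω = 39.8 rad/s, so T = P/ω = 111×10³ / 39.80 = 2789 N·m.
J = π(d_o⁴ − d_i⁴)/32 = π(0.111⁴ − 0.0682⁴)/32 = 1.278×10^-5 m⁴.
Shear stress varies linearly with radius: τ = T·r/J = 2789 × 0.0409 / 1.278×10^-5 = 8.926×10^6 Pa.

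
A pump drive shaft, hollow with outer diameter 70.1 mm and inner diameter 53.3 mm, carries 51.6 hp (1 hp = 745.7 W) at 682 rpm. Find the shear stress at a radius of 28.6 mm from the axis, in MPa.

ω = 2π·682/60 = 71.42 rad/s, so T = P/ω = 51.6×745.7 / 71.42 = 538.8 N·m.
J = π(d_o⁴ − d_i⁴)/32 = π(0.0701⁴ − 0.0533⁴)/32 = 1.578×10^-6 m⁴.
Shear stress varies linearly with radius: τ = T·r/J = 538.8 × 0.0286 / 1.578×10^-6 = 9.763×10^6 Pa.

9.76 MPa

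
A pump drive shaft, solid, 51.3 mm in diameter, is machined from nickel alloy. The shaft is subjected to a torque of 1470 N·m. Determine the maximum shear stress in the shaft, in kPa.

J = πd⁴/32 = π(0.0513)⁴/32 = 6.799×10^-7 m⁴.
τ_max = T·r/J = 1470 × 0.0256 / 6.799×10^-7 = 5.545×10^7 Pa.

55500 kPa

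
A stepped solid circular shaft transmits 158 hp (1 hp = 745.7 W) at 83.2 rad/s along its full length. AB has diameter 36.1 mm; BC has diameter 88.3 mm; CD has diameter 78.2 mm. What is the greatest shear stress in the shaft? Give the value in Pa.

ω = 83.2 rad/s, so T = P/ω = 158×745.7 / 83.20 = 1416 N·m.
Under the same torque, τ_max = 16T/(πd³) is largest where d is smallest — segment AB (d = 36.1 mm).
τ_max = 16·1416/(π·(0.0361)³) = 1.533×10^8 Pa.

1.53e8 Pa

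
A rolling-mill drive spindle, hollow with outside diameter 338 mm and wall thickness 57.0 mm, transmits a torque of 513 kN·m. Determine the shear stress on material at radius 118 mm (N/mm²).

J = π(d_o⁴ − d_i⁴)/32 = π(0.338⁴ − 0.224⁴)/32 = 1.034×10^-3 m⁴.
Shear stress varies linearly with radius: τ = T·r/J = 513000 × 0.118 / 1.034×10^-3 = 5.853×10^7 Pa.

58.5 N/mm²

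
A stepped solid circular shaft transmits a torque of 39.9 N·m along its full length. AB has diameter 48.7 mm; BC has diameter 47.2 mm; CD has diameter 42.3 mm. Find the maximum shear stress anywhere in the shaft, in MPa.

2.68 MPa

Under the same torque, τ_max = 16T/(πd³) is largest where d is smallest — segment CD (d = 42.3 mm).
τ_max = 16·39.90/(π·(0.0423)³) = 2.685×10^6 Pa.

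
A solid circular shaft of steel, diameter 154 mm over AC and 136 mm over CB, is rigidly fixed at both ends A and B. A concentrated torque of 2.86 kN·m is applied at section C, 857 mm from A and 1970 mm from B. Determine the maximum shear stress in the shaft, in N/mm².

3.15 N/mm²

Compatibility: T_A·a/J_AC = T_B·b/J_CB with T_A + T_B = T₀.
J_AC = 5.52×10^-5 m⁴, J_CB = 3.36×10^-5 m⁴, so T_A = T₀·(J_AC/a)/((J_AC/a)+(J_CB/b)) = 2262 N·m, T_B = 598.4 N·m.
τ in each portion: τ_AC = 3.15×10^6 Pa, τ_CB = 1.21×10^6 Pa; maximum is in AC.
τ_max = T_AC·r/J = 2262·0.0770/5.52×10^-5 = 3.154×10^6 Pa.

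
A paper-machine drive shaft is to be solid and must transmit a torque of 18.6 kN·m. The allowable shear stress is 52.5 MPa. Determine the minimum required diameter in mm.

For a solid shaft τ_max = 16T/(πd³), so d = (16T/(π τ_allow))^(1/3) = (16·18600/(π·5.25×10^7))^(1/3) = 0.1217 m.

122 mm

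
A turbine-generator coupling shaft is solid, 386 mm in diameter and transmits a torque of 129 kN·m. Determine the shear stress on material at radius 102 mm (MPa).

J = πd⁴/32 = π(0.386)⁴/32 = 2.179×10^-3 m⁴.
Shear stress varies linearly with radius: τ = T·r/J = 129000 × 0.102 / 2.179×10^-3 = 6.037×10^6 Pa.

6.04 MPa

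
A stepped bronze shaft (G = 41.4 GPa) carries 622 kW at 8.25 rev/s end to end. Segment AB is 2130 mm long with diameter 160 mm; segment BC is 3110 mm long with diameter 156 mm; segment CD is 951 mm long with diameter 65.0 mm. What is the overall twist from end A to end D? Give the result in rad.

0.182 rad

ω = 2π·8.25 = 51.84 rad/s, so T = P/ω = 622×10³ / 51.84 = 12000 N·m.
J_AB = π(0.160)⁴/32 = 6.43×10^-5 m⁴; J_BC = π(0.156)⁴/32 = 5.81×10^-5 m⁴; J_CD = π(0.0650)⁴/32 = 1.75×10^-6 m⁴.
θ = (T/G)·Σ L_i/J_i = (12000/41.4×10⁹)·(2.13/6.43×10^-5 + 3.11/5.81×10^-5 + 0.951/1.75×10^-6) = 0.1824 rad.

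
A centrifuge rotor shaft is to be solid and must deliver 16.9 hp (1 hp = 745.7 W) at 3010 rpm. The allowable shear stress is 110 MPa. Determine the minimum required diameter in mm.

12.3 mm

ω = 2π·3010/60 = 315.2 rad/s, so T = P/ω = 16.9×745.7 / 315.2 = 39.98 N·m.
For a solid shaft τ_max = 16T/(πd³), so d = (16T/(π τ_allow))^(1/3) = (16·39.98/(π·1.10×10^8))^(1/3) = 0.01228 m.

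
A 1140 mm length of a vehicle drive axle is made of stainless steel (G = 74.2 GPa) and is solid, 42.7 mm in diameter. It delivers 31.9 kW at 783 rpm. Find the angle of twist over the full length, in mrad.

18.3 mrad

ω = 2π·783/60 = 82.00 rad/s, so T = P/ω = 31.9×10³ / 82.00 = 389.0 N·m.
J = πd⁴/32 = π(0.0427)⁴/32 = 3.264×10^-7 m⁴.
θ = T·L/(G·J) = 389.0 × 1.14 / (74.2×10⁹ × 3.264×10^-7) = 0.01831 rad.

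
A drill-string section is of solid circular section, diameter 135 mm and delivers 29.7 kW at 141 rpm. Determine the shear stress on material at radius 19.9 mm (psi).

ω = 2π·141/60 = 14.77 rad/s, so T = P/ω = 29.7×10³ / 14.77 = 2011 N·m.
J = πd⁴/32 = π(0.135)⁴/32 = 3.261×10^-5 m⁴.
Shear stress varies linearly with radius: τ = T·r/J = 2011 × 0.0199 / 3.261×10^-5 = 1.228×10^6 Pa.

178 psi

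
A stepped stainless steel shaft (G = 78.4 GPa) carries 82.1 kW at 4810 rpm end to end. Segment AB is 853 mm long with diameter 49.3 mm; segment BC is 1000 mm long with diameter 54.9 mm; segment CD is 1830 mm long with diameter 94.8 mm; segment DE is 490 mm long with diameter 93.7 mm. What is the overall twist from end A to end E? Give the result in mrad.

ω = 2π·4810/60 = 503.7 rad/s, so T = P/ω = 82.1×10³ / 503.7 = 163.0 N·m.
J_AB = π(0.0493)⁴/32 = 5.80×10^-7 m⁴; J_BC = π(0.0549)⁴/32 = 8.92×10^-7 m⁴; J_CD = π(0.0948)⁴/32 = 7.93×10^-6 m⁴; J_DE = π(0.0937)⁴/32 = 7.57×10^-6 m⁴.
θ = (T/G)·Σ L_i/J_i = (163.0/78.4×10⁹)·(0.853/5.80×10^-7 + 1.00/8.92×10^-7 + 1.83/7.93×10^-6 + 0.490/7.57×10^-6) = 6.003×10^-3 rad.

6.00 mrad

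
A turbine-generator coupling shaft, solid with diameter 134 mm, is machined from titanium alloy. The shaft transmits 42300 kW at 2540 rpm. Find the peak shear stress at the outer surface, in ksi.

48.8 ksi

ω = 2π·2540/60 = 266.0 rad/s, so T = P/ω = 42300×10³ / 266.0 = 159000 N·m.
J = πd⁴/32 = π(0.134)⁴/32 = 3.165×10^-5 m⁴.
τ_max = T·r/J = 159000 × 0.0670 / 3.165×10^-5 = 3.366×10^8 Pa.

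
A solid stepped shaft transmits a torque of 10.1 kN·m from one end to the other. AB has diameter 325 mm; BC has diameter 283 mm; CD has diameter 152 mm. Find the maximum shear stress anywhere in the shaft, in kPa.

Under the same torque, τ_max = 16T/(πd³) is largest where d is smallest — segment CD (d = 152 mm).
τ_max = 16·10100/(π·(0.152)³) = 1.465×10^7 Pa.

14600 kPa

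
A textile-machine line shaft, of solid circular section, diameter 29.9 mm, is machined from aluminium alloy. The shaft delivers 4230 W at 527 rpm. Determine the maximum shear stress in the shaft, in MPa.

ω = 2π·527/60 = 55.19 rad/s, so T = P/ω = 4230 / 55.19 = 76.65 N·m.
J = πd⁴/32 = π(0.0299)⁴/32 = 7.847×10^-8 m⁴.
τ_max = T·r/J = 76.65 × 0.0149 / 7.847×10^-8 = 1.460×10^7 Pa.

14.6 MPa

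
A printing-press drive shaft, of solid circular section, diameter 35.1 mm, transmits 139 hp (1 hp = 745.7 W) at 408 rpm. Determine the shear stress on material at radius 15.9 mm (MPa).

ω = 2π·408/60 = 42.73 rad/s, so T = P/ω = 139×745.7 / 42.73 = 2426 N·m.
J = πd⁴/32 = π(0.0351)⁴/32 = 1.490×10^-7 m⁴.
Shear stress varies linearly with radius: τ = T·r/J = 2426 × 0.0159 / 1.490×10^-7 = 2.589×10^8 Pa.

259 MPa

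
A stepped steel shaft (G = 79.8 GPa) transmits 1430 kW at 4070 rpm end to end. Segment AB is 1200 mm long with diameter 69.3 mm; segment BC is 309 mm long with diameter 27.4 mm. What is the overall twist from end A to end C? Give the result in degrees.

ω = 2π·4070/60 = 426.2 rad/s, so T = P/ω = 1430×10³ / 426.2 = 3355 N·m.
J_AB = π(0.0693)⁴/32 = 2.26×10^-6 m⁴; J_BC = π(0.0274)⁴/32 = 5.53×10^-8 m⁴.
θ = (T/G)·Σ L_i/J_i = (3355/79.8×10⁹)·(1.20/2.26×10^-6 + 0.309/5.53×10^-8) = 0.2571 rad.

14.7°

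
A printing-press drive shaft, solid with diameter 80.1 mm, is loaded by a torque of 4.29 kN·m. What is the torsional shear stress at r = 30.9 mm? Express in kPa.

J = πd⁴/32 = π(0.0801)⁴/32 = 4.041×10^-6 m⁴.
Shear stress varies linearly with radius: τ = T·r/J = 4290 × 0.0309 / 4.041×10^-6 = 3.280×10^7 Pa.

32800 kPa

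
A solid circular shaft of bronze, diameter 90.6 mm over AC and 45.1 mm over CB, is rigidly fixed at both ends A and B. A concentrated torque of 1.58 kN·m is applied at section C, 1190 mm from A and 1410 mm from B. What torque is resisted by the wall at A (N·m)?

1500 N·m

Compatibility: T_A·a/J_AC = T_B·b/J_CB with T_A + T_B = T₀.
J_AC = 6.61×10^-6 m⁴, J_CB = 4.06×10^-7 m⁴, so T_A = T₀·(J_AC/a)/((J_AC/a)+(J_CB/b)) = 1502 N·m, T_B = 77.85 N·m.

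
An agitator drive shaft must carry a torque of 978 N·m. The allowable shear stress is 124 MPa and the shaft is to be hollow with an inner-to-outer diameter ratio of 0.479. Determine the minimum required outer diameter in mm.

34.9 mm

For a hollow shaft with d_i/d_o = 0.479: τ_max = 16T/(π d_o³ (1−k⁴)), so d_o = [16T/(π τ_allow (1−k⁴))]^(1/3) = [16·978.0/(π·1.24×10^8·0.9474)]^(1/3) = 0.03487 m.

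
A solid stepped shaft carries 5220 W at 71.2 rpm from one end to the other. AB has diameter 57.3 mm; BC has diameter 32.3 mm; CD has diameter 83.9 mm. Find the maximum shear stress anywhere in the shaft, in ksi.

15.3 ksi

ω = 2π·71.2/60 = 7.456 rad/s, so T = P/ω = 5220 / 7.456 = 700.1 N·m.
Under the same torque, τ_max = 16T/(πd³) is largest where d is smallest — segment BC (d = 32.3 mm).
τ_max = 16·700.1/(π·(0.0323)³) = 1.058×10^8 Pa.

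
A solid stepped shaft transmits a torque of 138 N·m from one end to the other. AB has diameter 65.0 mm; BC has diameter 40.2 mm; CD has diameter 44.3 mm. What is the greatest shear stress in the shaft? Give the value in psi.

Under the same torque, τ_max = 16T/(πd³) is largest where d is smallest — segment BC (d = 40.2 mm).
τ_max = 16·138.0/(π·(0.0402)³) = 1.082×10^7 Pa.

1570 psi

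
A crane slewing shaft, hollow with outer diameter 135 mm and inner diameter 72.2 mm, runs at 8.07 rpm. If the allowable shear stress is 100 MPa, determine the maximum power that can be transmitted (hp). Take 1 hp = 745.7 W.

J = π(d_o⁴ − d_i⁴)/32 = π(0.135⁴ − 0.0722⁴)/32 = 2.994×10^-5 m⁴.
T_max = τ_allow·J/r = 1.00×10^8 × 2.994×10^-5 / 0.0675 = 44360 N·m.
ω = 2π·8.07/60 = 0.8451 rad/s, so P_max = T_max·ω = 3.749×10^4 W.

50.3 hp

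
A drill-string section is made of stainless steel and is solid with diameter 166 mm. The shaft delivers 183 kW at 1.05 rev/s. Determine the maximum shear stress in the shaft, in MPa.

30.9 MPa

ω = 2π·1.05 = 6.597 rad/s, so T = P/ω = 183×10³ / 6.597 = 27740 N·m.
J = πd⁴/32 = π(0.166)⁴/32 = 7.455×10^-5 m⁴.
τ_max = T·r/J = 27740 × 0.0830 / 7.455×10^-5 = 3.088×10^7 Pa.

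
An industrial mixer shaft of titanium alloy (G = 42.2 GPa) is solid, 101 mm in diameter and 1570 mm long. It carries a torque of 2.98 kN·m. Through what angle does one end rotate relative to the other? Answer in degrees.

0.622°

J = πd⁴/32 = π(0.101)⁴/32 = 1.022×10^-5 m⁴.
θ = T·L/(G·J) = 2980 × 1.57 / (42.2×10⁹ × 1.022×10^-5) = 0.01085 rad.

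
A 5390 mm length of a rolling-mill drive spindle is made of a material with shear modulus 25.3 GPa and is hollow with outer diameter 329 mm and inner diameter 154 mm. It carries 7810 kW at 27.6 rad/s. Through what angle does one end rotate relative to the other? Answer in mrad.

55.1 mrad

ω = 27.6 rad/s, so T = P/ω = 7810×10³ / 27.60 = 283000 N·m.
J = π(d_o⁴ − d_i⁴)/32 = π(0.329⁴ − 0.154⁴)/32 = 1.095×10^-3 m⁴.
θ = T·L/(G·J) = 283000 × 5.39 / (25.3×10⁹ × 1.095×10^-3) = 0.05505 rad.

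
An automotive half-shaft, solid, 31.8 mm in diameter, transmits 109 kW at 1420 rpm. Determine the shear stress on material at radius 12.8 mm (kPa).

93500 kPa

ω = 2π·1420/60 = 148.7 rad/s, so T = P/ω = 109×10³ / 148.7 = 733.0 N·m.
J = πd⁴/32 = π(0.0318)⁴/32 = 1.004×10^-7 m⁴.
Shear stress varies linearly with radius: τ = T·r/J = 733.0 × 0.0128 / 1.004×10^-7 = 9.346×10^7 Pa.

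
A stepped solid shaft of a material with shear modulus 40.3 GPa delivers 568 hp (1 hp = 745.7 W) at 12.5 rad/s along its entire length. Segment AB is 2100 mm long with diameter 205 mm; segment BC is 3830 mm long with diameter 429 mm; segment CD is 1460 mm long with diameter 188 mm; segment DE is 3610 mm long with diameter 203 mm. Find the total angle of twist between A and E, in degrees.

ω = 12.5 rad/s, so T = P/ω = 568×745.7 / 12.50 = 33880 N·m.
J_AB = π(0.205)⁴/32 = 1.73×10^-4 m⁴; J_BC = π(0.429)⁴/32 = 3.33×10^-3 m⁴; J_CD = π(0.188)⁴/32 = 1.23×10^-4 m⁴; J_DE = π(0.203)⁴/32 = 1.67×10^-4 m⁴.
θ = (T/G)·Σ L_i/J_i = (33880/40.3×10⁹)·(2.10/1.73×10^-4 + 3.83/3.33×10^-3 + 1.46/1.23×10^-4 + 3.61/1.67×10^-4) = 0.03937 rad.

2.26°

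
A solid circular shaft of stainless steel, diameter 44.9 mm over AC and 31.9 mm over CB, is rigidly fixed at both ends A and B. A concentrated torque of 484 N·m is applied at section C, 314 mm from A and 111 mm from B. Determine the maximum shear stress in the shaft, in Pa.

3.18e7 Pa

Compatibility: T_A·a/J_AC = T_B·b/J_CB with T_A + T_B = T₀.
J_AC = 3.99×10^-7 m⁴, J_CB = 1.02×10^-7 m⁴, so T_A = T₀·(J_AC/a)/((J_AC/a)+(J_CB/b)) = 281.3 N·m, T_B = 202.7 N·m.
τ in each portion: τ_AC = 1.58×10^7 Pa, τ_CB = 3.18×10^7 Pa; maximum is in CB.
τ_max = T_CB·r/J = 202.7·0.0159/1.02×10^-7 = 3.181×10^7 Pa.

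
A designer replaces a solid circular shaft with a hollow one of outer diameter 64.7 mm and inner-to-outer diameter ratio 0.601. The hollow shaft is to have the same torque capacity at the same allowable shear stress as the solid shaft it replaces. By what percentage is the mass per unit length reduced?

Equal τ_max and T ⇒ the solid shaft needs d_s³ = d_o³(1−k⁴), so d_s = 64.7·(1−0.601⁴)^(1/3) = 61.75 mm.
Area ratio A_h/A_s = d_o²(1−k²)/d_s² = (1−k²)/(1−k⁴)^(2/3) = 0.7012.
Mass saving = 1 − 0.7012 = 29.9 %.

29.9 %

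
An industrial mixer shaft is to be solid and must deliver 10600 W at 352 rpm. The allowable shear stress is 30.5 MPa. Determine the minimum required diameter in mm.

36.3 mm

ω = 2π·352/60 = 36.86 rad/s, so T = P/ω = 10600 / 36.86 = 287.6 N·m.
For a solid shaft τ_max = 16T/(πd³), so d = (16T/(π τ_allow))^(1/3) = (16·287.6/(π·3.05×10^7))^(1/3) = 0.03635 m.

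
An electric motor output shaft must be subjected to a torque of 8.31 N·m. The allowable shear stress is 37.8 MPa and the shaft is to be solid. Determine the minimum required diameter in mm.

10.4 mm

For a solid shaft τ_max = 16T/(πd³), so d = (16T/(π τ_allow))^(1/3) = (16·8.310/(π·3.78×10^7))^(1/3) = 0.01038 m.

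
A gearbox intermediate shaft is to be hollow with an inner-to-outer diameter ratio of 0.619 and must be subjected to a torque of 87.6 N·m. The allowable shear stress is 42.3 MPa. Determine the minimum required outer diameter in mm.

For a hollow shaft with d_i/d_o = 0.619: τ_max = 16T/(π d_o³ (1−k⁴)), so d_o = [16T/(π τ_allow (1−k⁴))]^(1/3) = [16·87.60/(π·4.23×10^7·0.8532)]^(1/3) = 0.02312 m.

23.1 mm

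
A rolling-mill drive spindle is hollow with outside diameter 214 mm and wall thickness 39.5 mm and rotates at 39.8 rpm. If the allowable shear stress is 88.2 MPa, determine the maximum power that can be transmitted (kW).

595 kW

J = π(d_o⁴ − d_i⁴)/32 = π(0.214⁴ − 0.135⁴)/32 = 1.733×10^-4 m⁴.
T_max = τ_allow·J/r = 8.82×10^7 × 1.733×10^-4 / 0.107 = 142800 N·m.
ω = 2π·39.8/60 = 4.168 rad/s, so P_max = T_max·ω = 5.953×10^5 W.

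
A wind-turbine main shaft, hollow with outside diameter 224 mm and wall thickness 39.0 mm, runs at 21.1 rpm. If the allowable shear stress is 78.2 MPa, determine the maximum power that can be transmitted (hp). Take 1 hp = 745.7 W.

419 hp

J = π(d_o⁴ − d_i⁴)/32 = π(0.224⁴ − 0.146⁴)/32 = 2.026×10^-4 m⁴.
T_max = τ_allow·J/r = 7.82×10^7 × 2.026×10^-4 / 0.112 = 141400 N·m.
ω = 2π·21.1/60 = 2.210 rad/s, so P_max = T_max·ω = 3.125×10^5 W.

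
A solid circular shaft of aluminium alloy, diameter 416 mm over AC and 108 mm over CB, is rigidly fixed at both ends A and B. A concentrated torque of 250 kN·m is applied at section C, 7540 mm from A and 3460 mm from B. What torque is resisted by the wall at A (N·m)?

248000 N·m

Compatibility: T_A·a/J_AC = T_B·b/J_CB with T_A + T_B = T₀.
J_AC = 2.94×10^-3 m⁴, J_CB = 1.34×10^-5 m⁴, so T_A = T₀·(J_AC/a)/((J_AC/a)+(J_CB/b)) = 247500 N·m, T_B = 2451 N·m.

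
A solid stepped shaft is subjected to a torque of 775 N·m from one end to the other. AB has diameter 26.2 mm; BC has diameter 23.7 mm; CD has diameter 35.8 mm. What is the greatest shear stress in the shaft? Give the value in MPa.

297 MPa

Under the same torque, τ_max = 16T/(πd³) is largest where d is smallest — segment BC (d = 23.7 mm).
τ_max = 16·775.0/(π·(0.0237)³) = 2.965×10^8 Pa.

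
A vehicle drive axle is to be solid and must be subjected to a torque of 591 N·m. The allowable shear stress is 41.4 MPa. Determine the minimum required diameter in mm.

41.7 mm

For a solid shaft τ_max = 16T/(πd³), so d = (16T/(π τ_allow))^(1/3) = (16·591.0/(π·4.14×10^7))^(1/3) = 0.04174 m.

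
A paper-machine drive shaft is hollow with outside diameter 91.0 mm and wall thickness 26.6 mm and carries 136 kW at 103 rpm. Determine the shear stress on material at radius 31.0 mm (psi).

8680 psi

ω = 2π·103/60 = 10.79 rad/s, so T = P/ω = 136×10³ / 10.79 = 12610 N·m.
J = π(d_o⁴ − d_i⁴)/32 = π(0.0910⁴ − 0.0378⁴)/32 = 6.532×10^-6 m⁴.
Shear stress varies linearly with radius: τ = T·r/J = 12610 × 0.0310 / 6.532×10^-6 = 5.984×10^7 Pa.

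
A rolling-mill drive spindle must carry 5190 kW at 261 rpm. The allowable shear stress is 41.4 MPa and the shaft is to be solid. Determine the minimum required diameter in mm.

ω = 2π·261/60 = 27.33 rad/s, so T = P/ω = 5190×10³ / 27.33 = 189900 N·m.
For a solid shaft τ_max = 16T/(πd³), so d = (16T/(π τ_allow))^(1/3) = (16·189900/(π·4.14×10^7))^(1/3) = 0.2859 m.

286 mm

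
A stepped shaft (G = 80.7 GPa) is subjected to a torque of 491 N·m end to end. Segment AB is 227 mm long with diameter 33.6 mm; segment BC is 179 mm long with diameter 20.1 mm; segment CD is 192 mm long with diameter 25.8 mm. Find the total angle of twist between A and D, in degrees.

J_AB = π(0.0336)⁴/32 = 1.25×10^-7 m⁴; J_BC = π(0.0201)⁴/32 = 1.60×10^-8 m⁴; J_CD = π(0.0258)⁴/32 = 4.35×10^-8 m⁴.
θ = (T/G)·Σ L_i/J_i = (491.0/80.7×10⁹)·(0.227/1.25×10^-7 + 0.179/1.60×10^-8 + 0.192/4.35×10^-8) = 0.1059 rad.

6.07°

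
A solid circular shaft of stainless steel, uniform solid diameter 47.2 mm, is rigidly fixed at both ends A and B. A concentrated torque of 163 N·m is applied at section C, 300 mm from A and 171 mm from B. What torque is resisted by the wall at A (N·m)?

With uniform GJ and both ends fixed, compatibility θ_AC = θ_CB gives T_A·a = T_B·b, together with T_A + T_B = T₀.
T_A = T₀·b/(a+b) = 163.0·171/471.0 = 59.18 N·m; T_B = 103.8 N·m.

59.2 N·m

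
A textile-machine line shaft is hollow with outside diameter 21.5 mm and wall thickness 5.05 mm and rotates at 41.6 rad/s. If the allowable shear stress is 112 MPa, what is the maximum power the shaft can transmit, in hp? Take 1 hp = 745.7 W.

11.2 hp

J = π(d_o⁴ − d_i⁴)/32 = π(0.0215⁴ − 0.0114⁴)/32 = 1.932×10^-8 m⁴.
T_max = τ_allow·J/r = 1.12×10^8 × 1.932×10^-8 / 0.0107 = 201.3 N·m.
ω = 41.6 rad/s, so P_max = T_max·ω = 8373 W.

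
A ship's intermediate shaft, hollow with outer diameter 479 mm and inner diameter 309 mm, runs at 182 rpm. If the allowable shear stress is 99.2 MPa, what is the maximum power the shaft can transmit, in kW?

33700 kW

J = π(d_o⁴ − d_i⁴)/32 = π(0.479⁴ − 0.309⁴)/32 = 4.273×10^-3 m⁴.
T_max = τ_allow·J/r = 9.92×10^7 × 4.273×10^-3 / 0.239 = 1.770e6 N·m.
ω = 2π·182/60 = 19.06 rad/s, so P_max = T_max·ω = 3.373×10^7 W.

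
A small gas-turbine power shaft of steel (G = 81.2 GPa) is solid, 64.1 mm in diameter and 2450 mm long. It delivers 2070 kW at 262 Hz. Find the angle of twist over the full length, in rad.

ω = 2π·262 = 1646 rad/s, so T = P/ω = 2070×10³ / 1646 = 1257 N·m.
J = πd⁴/32 = π(0.0641)⁴/32 = 1.657×10^-6 m⁴.
θ = T·L/(G·J) = 1257 × 2.45 / (81.2×10⁹ × 1.657×10^-6) = 0.02289 rad.

0.0229 rad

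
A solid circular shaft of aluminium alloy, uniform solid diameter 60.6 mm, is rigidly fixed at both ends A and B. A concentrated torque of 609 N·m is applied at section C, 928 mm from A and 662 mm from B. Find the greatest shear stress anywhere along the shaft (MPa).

8.13 MPa

With uniform GJ and both ends fixed, compatibility θ_AC = θ_CB gives T_A·a = T_B·b, together with T_A + T_B = T₀.
T_A = T₀·b/(a+b) = 609.0·662/1590 = 253.6 N·m; T_B = 355.4 N·m.
τ in each portion: τ_AC = 5.80×10^6 Pa, τ_CB = 8.13×10^6 Pa; maximum is in CB.
τ_max = T_CB·r/J = 355.4·0.0303/1.32×10^-6 = 8.134×10^6 Pa.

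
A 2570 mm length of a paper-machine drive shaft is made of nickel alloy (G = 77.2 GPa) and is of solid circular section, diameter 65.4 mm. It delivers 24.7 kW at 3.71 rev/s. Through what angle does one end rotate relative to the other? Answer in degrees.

ω = 2π·3.71 = 23.31 rad/s, so T = P/ω = 24.7×10³ / 23.31 = 1060 N·m.
J = πd⁴/32 = π(0.0654)⁴/32 = 1.796×10^-6 m⁴.
θ = T·L/(G·J) = 1060 × 2.57 / (77.2×10⁹ × 1.796×10^-6) = 0.01964 rad.

1.13°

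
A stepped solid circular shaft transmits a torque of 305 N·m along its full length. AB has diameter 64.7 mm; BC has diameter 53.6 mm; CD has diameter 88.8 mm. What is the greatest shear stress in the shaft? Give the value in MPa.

Under the same torque, τ_max = 16T/(πd³) is largest where d is smallest — segment BC (d = 53.6 mm).
τ_max = 16·305.0/(π·(0.0536)³) = 1.009×10^7 Pa.

10.1 MPa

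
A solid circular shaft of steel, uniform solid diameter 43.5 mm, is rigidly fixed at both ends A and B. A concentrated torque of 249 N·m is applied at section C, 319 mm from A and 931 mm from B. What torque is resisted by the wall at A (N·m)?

185 N·m

With uniform GJ and both ends fixed, compatibility θ_AC = θ_CB gives T_A·a = T_B·b, together with T_A + T_B = T₀.
T_A = T₀·b/(a+b) = 249.0·931/1250 = 185.5 N·m; T_B = 63.54 N·m.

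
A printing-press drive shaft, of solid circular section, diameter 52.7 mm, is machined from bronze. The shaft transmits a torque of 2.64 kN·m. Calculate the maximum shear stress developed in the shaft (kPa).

91900 kPa

J = πd⁴/32 = π(0.0527)⁴/32 = 7.573×10^-7 m⁴.
τ_max = T·r/J = 2640 × 0.0264 / 7.573×10^-7 = 9.186×10^7 Pa.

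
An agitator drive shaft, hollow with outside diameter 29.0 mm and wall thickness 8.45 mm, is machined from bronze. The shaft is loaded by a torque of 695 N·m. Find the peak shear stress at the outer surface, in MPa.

J = π(d_o⁴ − d_i⁴)/32 = π(0.0290⁴ − 0.0121⁴)/32 = 6.733×10^-8 m⁴.
τ_max = T·r/J = 695.0 × 0.0145 / 6.733×10^-8 = 1.497×10^8 Pa.

150 MPa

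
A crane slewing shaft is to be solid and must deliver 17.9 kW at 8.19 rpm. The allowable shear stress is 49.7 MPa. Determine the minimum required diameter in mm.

129 mm

ω = 2π·8.19/60 = 0.8577 rad/s, so T = P/ω = 17.9×10³ / 0.8577 = 20870 N·m.
For a solid shaft τ_max = 16T/(πd³), so d = (16T/(π τ_allow))^(1/3) = (16·20870/(π·4.97×10^7))^(1/3) = 0.1288 m.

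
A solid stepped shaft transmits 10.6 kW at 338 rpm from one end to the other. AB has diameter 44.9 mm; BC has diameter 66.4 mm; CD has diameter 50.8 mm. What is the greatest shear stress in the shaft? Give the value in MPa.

ω = 2π·338/60 = 35.40 rad/s, so T = P/ω = 10.6×10³ / 35.40 = 299.5 N·m.
Under the same torque, τ_max = 16T/(πd³) is largest where d is smallest — segment AB (d = 44.9 mm).
τ_max = 16·299.5/(π·(0.0449)³) = 1.685×10^7 Pa.

16.8 MPa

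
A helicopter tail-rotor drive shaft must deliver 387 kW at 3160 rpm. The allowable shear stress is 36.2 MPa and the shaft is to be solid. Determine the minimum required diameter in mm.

54.8 mm

ω = 2π·3160/60 = 330.9 rad/s, so T = P/ω = 387×10³ / 330.9 = 1169 N·m.
For a solid shaft τ_max = 16T/(πd³), so d = (16T/(π τ_allow))^(1/3) = (16·1169/(π·3.62×10^7))^(1/3) = 0.05480 m.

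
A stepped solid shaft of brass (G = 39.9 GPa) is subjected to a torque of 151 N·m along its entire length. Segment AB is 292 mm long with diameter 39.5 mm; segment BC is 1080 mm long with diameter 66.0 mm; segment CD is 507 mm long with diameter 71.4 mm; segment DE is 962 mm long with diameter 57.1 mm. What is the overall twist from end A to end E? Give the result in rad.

0.0111 rad

J_AB = π(0.0395)⁴/32 = 2.39×10^-7 m⁴; J_BC = π(0.0660)⁴/32 = 1.86×10^-6 m⁴; J_CD = π(0.0714)⁴/32 = 2.55×10^-6 m⁴; J_DE = π(0.0571)⁴/32 = 1.04×10^-6 m⁴.
θ = (T/G)·Σ L_i/J_i = (151.0/39.9×10⁹)·(0.292/2.39×10^-7 + 1.08/1.86×10^-6 + 0.507/2.55×10^-6 + 0.962/1.04×10^-6) = 0.01106 rad.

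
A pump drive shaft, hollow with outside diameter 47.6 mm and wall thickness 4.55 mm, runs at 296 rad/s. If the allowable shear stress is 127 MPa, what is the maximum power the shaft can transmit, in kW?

J = π(d_o⁴ − d_i⁴)/32 = π(0.0476⁴ − 0.0385⁴)/32 = 2.883×10^-7 m⁴.
T_max = τ_allow·J/r = 1.27×10^8 × 2.883×10^-7 / 0.0238 = 1538 N·m.
ω = 296 rad/s, so P_max = T_max·ω = 4.554×10^5 W.

455 kW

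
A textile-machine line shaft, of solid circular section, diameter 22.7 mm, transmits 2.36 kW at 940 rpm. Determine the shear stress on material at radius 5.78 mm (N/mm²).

ω = 2π·940/60 = 98.44 rad/s, so T = P/ω = 2.36×10³ / 98.44 = 23.97 N·m.
J = πd⁴/32 = π(0.0227)⁴/32 = 2.607×10^-8 m⁴.
Shear stress varies linearly with radius: τ = T·r/J = 23.97 × 0.00578 / 2.607×10^-8 = 5.316×10^6 Pa.

5.32 N/mm²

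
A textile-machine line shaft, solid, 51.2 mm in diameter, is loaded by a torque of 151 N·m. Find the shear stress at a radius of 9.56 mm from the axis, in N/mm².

J = πd⁴/32 = π(0.0512)⁴/32 = 6.747×10^-7 m⁴.
Shear stress varies linearly with radius: τ = T·r/J = 151.0 × 0.00956 / 6.747×10^-7 = 2.140×10^6 Pa.

2.14 N/mm²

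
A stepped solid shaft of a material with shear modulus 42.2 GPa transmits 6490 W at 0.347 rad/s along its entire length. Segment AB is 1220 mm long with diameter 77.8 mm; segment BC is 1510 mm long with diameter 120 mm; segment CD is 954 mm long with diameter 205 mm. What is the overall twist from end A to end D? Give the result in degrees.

10.6°

ω = 0.347 rad/s, so T = P/ω = 6490 / 0.3470 = 18700 N·m.
J_AB = π(0.0778)⁴/32 = 3.60×10^-6 m⁴; J_BC = π(0.120)⁴/32 = 2.04×10^-5 m⁴; J_CD = π(0.205)⁴/32 = 1.73×10^-4 m⁴.
θ = (T/G)·Σ L_i/J_i = (18700/42.2×10⁹)·(1.22/3.60×10^-6 + 1.51/2.04×10^-5 + 0.954/1.73×10^-4) = 0.1856 rad.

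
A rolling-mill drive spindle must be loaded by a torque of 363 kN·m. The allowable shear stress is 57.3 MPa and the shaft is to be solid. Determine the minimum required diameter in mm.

318 mm

For a solid shaft τ_max = 16T/(πd³), so d = (16T/(π τ_allow))^(1/3) = (16·363000/(π·5.73×10^7))^(1/3) = 0.3184 m.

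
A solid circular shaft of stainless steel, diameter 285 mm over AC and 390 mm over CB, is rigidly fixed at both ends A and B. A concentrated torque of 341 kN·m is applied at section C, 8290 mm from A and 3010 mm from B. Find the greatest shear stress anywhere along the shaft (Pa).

2.65e7 Pa

Compatibility: T_A·a/J_AC = T_B·b/J_CB with T_A + T_B = T₀.
J_AC = 6.48×10^-4 m⁴, J_CB = 2.27×10^-3 m⁴, so T_A = T₀·(J_AC/a)/((J_AC/a)+(J_CB/b)) = 32000 N·m, T_B = 309000 N·m.
τ in each portion: τ_AC = 7.04×10^6 Pa, τ_CB = 2.65×10^7 Pa; maximum is in CB.
τ_max = T_CB·r/J = 309000·0.195/2.27×10^-3 = 2.653×10^7 Pa.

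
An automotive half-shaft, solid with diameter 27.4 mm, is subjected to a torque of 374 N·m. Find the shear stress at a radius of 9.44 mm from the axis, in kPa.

63800 kPa

J = πd⁴/32 = π(0.0274)⁴/32 = 5.534×10^-8 m⁴.
Shear stress varies linearly with radius: τ = T·r/J = 374.0 × 0.00944 / 5.534×10^-8 = 6.380×10^7 Pa.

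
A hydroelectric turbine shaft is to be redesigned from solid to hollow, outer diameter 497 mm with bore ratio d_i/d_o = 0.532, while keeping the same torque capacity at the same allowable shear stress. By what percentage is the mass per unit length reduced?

Equal τ_max and T ⇒ the solid shaft needs d_s³ = d_o³(1−k⁴), so d_s = 497·(1−0.532⁴)^(1/3) = 483.4 mm.
Area ratio A_h/A_s = d_o²(1−k²)/d_s² = (1−k²)/(1−k⁴)^(2/3) = 0.7580.
Mass saving = 1 − 0.7580 = 24.2 %.

24.2 %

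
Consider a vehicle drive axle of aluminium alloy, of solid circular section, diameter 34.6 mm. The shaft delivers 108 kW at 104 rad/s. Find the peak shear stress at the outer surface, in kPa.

ω = 104 rad/s, so T = P/ω = 108×10³ / 104.0 = 1038 N·m.
J = πd⁴/32 = π(0.0346)⁴/32 = 1.407×10^-7 m⁴.
τ_max = T·r/J = 1038 × 0.0173 / 1.407×10^-7 = 1.277×10^8 Pa.

128000 kPa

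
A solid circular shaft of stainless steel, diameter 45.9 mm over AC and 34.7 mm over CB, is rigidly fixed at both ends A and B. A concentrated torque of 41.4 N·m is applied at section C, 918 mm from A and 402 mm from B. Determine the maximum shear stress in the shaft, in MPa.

2.16 MPa

Compatibility: T_A·a/J_AC = T_B·b/J_CB with T_A + T_B = T₀.
J_AC = 4.36×10^-7 m⁴, J_CB = 1.42×10^-7 m⁴, so T_A = T₀·(J_AC/a)/((J_AC/a)+(J_CB/b)) = 23.71 N·m, T_B = 17.69 N·m.
τ in each portion: τ_AC = 1.25×10^6 Pa, τ_CB = 2.16×10^6 Pa; maximum is in CB.
τ_max = T_CB·r/J = 17.69·0.0174/1.42×10^-7 = 2.156×10^6 Pa.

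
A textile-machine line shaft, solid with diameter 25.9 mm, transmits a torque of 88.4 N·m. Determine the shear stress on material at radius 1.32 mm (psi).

J = πd⁴/32 = π(0.0259)⁴/32 = 4.418×10^-8 m⁴.
Shear stress varies linearly with radius: τ = T·r/J = 88.40 × 0.00132 / 4.418×10^-8 = 2.641×10^6 Pa.

383 psi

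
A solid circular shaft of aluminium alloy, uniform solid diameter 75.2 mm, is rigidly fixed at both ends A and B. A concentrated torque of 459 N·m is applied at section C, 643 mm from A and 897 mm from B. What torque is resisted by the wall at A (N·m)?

With uniform GJ and both ends fixed, compatibility θ_AC = θ_CB gives T_A·a = T_B·b, together with T_A + T_B = T₀.
T_A = T₀·b/(a+b) = 459.0·897/1540 = 267.4 N·m; T_B = 191.6 N·m.

267 N·m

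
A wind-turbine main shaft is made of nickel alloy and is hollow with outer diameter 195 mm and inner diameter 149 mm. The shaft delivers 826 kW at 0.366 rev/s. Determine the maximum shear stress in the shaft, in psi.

ω = 2π·0.366 = 2.300 rad/s, so T = P/ω = 826×10³ / 2.300 = 359200 N·m.
J = π(d_o⁴ − d_i⁴)/32 = π(0.195⁴ − 0.149⁴)/32 = 9.356×10^-5 m⁴.
τ_max = T·r/J = 359200 × 0.0975 / 9.356×10^-5 = 3.743×10^8 Pa.

54300 psi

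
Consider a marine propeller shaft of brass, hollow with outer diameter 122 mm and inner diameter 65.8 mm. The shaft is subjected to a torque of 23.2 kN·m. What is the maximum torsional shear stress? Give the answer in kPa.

J = π(d_o⁴ − d_i⁴)/32 = π(0.122⁴ − 0.0658⁴)/32 = 1.991×10^-5 m⁴.
τ_max = T·r/J = 23200 × 0.0610 / 1.991×10^-5 = 7.108×10^7 Pa.

71100 kPa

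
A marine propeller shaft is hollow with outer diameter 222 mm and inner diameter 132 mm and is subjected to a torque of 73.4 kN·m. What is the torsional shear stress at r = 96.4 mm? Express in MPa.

J = π(d_o⁴ − d_i⁴)/32 = π(0.222⁴ − 0.132⁴)/32 = 2.087×10^-4 m⁴.
Shear stress varies linearly with radius: τ = T·r/J = 73400 × 0.0964 / 2.087×10^-4 = 3.391×10^7 Pa.

33.9 MPa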